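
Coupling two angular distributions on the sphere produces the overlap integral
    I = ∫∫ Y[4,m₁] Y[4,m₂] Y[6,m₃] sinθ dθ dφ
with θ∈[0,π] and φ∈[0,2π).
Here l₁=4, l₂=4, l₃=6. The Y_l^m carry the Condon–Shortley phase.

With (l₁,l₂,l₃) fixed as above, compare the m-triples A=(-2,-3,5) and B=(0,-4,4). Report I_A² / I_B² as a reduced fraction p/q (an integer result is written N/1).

11/40

Same 4,4,6: normalisation and zero-m 3j drop out of the ratio.
A: Δ: 2! 6! 6! / 15! → 1/1261260; sum: t=0:+1/172800 t=1:−1/86400 = -1/172800; 3j²(4 4 6; -2 -3 5) = Δ·Π!·Σ² = 1/130  (sign +1)
B: Δ: 2! 6! 6! / 15! → 1/1261260; sum: t=0:+1/69120 = 1/69120; 3j²(4 4 6; 0 -4 4) = Δ·Π!·Σ² = 4/143  (sign +1)
I_A²/I_B² = (1/130)/(4/143) = 11/40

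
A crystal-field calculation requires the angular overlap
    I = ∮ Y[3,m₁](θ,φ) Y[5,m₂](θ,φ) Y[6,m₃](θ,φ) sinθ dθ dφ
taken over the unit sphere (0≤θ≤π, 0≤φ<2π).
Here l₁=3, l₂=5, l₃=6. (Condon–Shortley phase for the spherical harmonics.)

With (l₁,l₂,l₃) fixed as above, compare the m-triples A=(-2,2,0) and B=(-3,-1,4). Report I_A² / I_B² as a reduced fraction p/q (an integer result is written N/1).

3/4

Shared (l₁,l₂,l₃)=(3,5,6): N and (l;000)² cancel in I_A²/I_B².
A: Δ = 2!·4!·8!/15! = 1/675675; Racah Σ t=1..2: t=1:−1/34560 t=2:+1/8640 = 1/11520; ⇒ 3j(3 5 6; -2 2 0)² = 3/143, sgn +1
B: Δ = 2!·4!·8!/15! = 1/675675; Racah Σ t=2..2: t=2:+1/69120 = 1/69120; ⇒ 3j(3 5 6; -3 -1 4)² = 4/143, sgn +1
I_A²/I_B² = (3/143)/(4/143) = 3/4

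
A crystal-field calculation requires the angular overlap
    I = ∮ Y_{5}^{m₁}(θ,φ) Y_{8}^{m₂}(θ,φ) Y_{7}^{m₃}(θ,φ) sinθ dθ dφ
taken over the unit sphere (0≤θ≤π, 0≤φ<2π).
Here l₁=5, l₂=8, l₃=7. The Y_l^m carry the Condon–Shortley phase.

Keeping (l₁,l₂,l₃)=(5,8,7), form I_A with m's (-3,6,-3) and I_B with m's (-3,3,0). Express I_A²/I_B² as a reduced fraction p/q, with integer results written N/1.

l's match ⇒ only the (l;m) 3-j factors differ between A and B.
A: triangle coeff Δ(5,8,7) = 1/814773960; Σ_t [4,6]: t=4:+1/4180377600 t=5:−1/261273600 t=6:+1/232243200 = 1/1393459200; (3j)²=1/1292 [(5 8 7; -3 6 -3)], sign=+1
B: triangle coeff Δ(5,8,7) = 1/814773960; Σ_t [4,6]: t=4:+1/34836480 t=5:−1/12441600 t=6:+1/41472000 = -1/36288000; (3j)²=192/20995 [(5 8 7; -3 3 0)], sign=+1
I_A²/I_B² = (1/1292)/(192/20995) = 65/768

65/768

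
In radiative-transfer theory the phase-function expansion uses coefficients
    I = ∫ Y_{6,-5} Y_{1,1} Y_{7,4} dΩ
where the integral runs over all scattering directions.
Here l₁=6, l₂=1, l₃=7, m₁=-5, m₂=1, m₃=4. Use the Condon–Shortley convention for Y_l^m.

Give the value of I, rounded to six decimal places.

Checks pass: Σm=0; 14 even; l₃=7∈[5,7].
(2·6+1)(2·1+1)(2·7+1) = 585
Δ: 0! 12! 2! / 15! → 1/1365
sum: t=0:+1/518400 = 1/518400
3j²(6 1 7; 0 0 0) = Δ·Π!·Σ² = 7/195  (sign -1)
sum: t=0:+1/79833600 = 1/79833600
3j²(6 1 7; -5 1 4) = Δ·Π!·Σ² = 1/455  (sign -1)
combine: 4πI² = 585·7/195·1/455 = 3/65
take √, sign +1: I = 0.06060368

0.060604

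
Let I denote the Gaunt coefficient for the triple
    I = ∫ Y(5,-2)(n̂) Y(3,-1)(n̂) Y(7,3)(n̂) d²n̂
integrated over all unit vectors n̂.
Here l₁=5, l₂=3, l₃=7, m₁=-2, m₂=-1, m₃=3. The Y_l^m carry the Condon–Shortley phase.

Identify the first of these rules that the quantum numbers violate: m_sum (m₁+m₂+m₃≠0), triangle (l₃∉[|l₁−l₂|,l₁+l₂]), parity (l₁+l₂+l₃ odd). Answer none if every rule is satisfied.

parity

Σmᵢ = 0  ✓
l₃∈[|l₁−l₂|,l₁+l₂]=[2,8], have l₃=7  ✓
Σlᵢ = 15 ⇒ odd  ✗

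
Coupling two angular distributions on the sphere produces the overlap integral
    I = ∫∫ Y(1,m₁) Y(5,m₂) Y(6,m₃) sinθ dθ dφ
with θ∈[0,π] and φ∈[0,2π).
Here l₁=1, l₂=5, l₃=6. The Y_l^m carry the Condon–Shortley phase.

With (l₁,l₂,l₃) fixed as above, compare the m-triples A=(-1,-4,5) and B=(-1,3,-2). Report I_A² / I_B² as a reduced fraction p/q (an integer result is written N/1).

55/6

Shared (l₁,l₂,l₃)=(1,5,6): N and (l;000)² cancel in I_A²/I_B².
A: Δ = 0!·2!·10!/13! = 1/858; Racah Σ t=0..0: t=0:+1/725760 = 1/725760; ⇒ 3j(1 5 6; -1 -4 5)² = 5/78, sgn -1
B: Δ = 0!·2!·10!/13! = 1/858; Racah Σ t=0..0: t=0:+1/161280 = 1/161280; ⇒ 3j(1 5 6; -1 3 -2)² = 1/143, sgn +1
I_A²/I_B² = (5/78)/(1/143) = 55/6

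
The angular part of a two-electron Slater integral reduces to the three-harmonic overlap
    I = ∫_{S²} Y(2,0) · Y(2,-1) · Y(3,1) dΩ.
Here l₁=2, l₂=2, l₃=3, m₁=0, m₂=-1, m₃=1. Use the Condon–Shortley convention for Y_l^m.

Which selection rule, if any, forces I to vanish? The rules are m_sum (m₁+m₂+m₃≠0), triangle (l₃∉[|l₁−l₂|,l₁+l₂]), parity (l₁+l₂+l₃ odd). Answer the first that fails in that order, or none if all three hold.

parity

Σmᵢ = 0  ✓
l₃∈[|l₁−l₂|,l₁+l₂]=[0,4], have l₃=3  ✓
Σlᵢ = 7 ⇒ odd  ✗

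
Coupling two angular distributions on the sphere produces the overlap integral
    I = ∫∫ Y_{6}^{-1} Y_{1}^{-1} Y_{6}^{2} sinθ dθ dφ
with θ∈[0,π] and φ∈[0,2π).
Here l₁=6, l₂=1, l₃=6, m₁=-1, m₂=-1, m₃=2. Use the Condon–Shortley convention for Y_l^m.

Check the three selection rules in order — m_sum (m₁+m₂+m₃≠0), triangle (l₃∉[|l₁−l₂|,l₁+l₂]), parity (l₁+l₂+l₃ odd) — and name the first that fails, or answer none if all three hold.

Σmᵢ = 0  ✓
l₃∈[|l₁−l₂|,l₁+l₂]=[5,7], have l₃=6  ✓
Σlᵢ = 13 ⇒ odd  ✗

parity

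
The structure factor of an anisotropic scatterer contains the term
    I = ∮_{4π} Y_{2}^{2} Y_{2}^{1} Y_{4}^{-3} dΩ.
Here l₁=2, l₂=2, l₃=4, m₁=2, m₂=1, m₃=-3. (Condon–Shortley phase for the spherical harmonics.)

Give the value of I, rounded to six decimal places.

-0.238414

m-sum 0 ✓  L=8 even ✓  0≤4≤4 ✓
Π(2lᵢ+1) = 5×5×9 = 225
triangle coeff Δ(2,2,4) = 1/630
Σ_t [0,0]: t=0:+1/16 = 1/16
(3j)²=2/35 [(2 2 4; 0 0 0)], sign=+1
Σ_t [0,0]: t=0:+1/144 = 1/144
(3j)²=1/18 [(2 2 4; 2 1 -3)], sign=-1
⇒ 4πI² = 5/7
I = (-1)√(5/7/(4π)) = -0.23841361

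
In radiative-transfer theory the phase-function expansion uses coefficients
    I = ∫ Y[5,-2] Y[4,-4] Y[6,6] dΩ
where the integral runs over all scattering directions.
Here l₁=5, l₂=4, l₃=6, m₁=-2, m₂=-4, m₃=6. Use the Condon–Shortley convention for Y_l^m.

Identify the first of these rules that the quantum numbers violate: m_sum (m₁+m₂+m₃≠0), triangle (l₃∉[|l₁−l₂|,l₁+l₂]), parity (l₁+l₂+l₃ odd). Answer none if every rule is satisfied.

Σmᵢ = 0  ✓
l₃∈[|l₁−l₂|,l₁+l₂]=[1,9], have l₃=6  ✓
Σlᵢ = 15 ⇒ odd  ✗

parity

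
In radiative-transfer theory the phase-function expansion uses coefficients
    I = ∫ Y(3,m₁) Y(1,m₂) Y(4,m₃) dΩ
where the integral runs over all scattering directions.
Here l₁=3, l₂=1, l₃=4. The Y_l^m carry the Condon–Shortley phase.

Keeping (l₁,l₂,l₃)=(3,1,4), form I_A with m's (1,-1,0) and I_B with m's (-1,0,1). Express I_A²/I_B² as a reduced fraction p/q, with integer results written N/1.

2/5

Shared (l₁,l₂,l₃)=(3,1,4): N and (l;000)² cancel in I_A²/I_B².
A: Δ = 0!·6!·2!/9! = 1/252; Racah Σ t=0..0: t=0:+1/96 = 1/96; ⇒ 3j(3 1 4; 1 -1 0)² = 1/42, sgn +1
B: Δ = 0!·6!·2!/9! = 1/252; Racah Σ t=0..0: t=0:+1/48 = 1/48; ⇒ 3j(3 1 4; -1 0 1)² = 5/84, sgn -1
I_A²/I_B² = (1/42)/(5/84) = 2/5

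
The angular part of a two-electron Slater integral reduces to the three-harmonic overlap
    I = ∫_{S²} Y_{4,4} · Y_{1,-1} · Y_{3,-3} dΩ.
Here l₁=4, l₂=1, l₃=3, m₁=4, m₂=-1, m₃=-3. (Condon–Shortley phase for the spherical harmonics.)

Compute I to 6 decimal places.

0.325735

m-sum 0 ✓  L=8 even ✓  3≤3≤5 ✓
Π(2lᵢ+1) = 9×3×7 = 189
triangle coeff Δ(4,1,3) = 1/252
Σ_t [1,1]: t=1:−1/36 = -1/36
(3j)²=4/63 [(4 1 3; 0 0 0)], sign=+1
Σ_t [0,0]: t=0:+1/1440 = 1/1440
(3j)²=1/9 [(4 1 3; 4 -1 -3)], sign=+1
⇒ 4πI² = 4/3
I = (+1)√(4/3/(4π)) = 0.32573501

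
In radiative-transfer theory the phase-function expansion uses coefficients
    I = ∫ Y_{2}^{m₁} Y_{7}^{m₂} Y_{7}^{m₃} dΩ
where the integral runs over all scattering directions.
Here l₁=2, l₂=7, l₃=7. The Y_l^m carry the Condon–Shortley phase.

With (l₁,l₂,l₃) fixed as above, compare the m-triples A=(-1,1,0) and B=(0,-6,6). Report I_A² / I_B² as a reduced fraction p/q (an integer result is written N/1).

l's match ⇒ only the (l;m) 3-j factors differ between A and B.
A: triangle coeff Δ(2,7,7) = 1/185640; Σ_t [1,2]: t=1:−1/1209600 t=2:+1/1036800 = 1/7257600; (3j)²=1/2210 [(2 7 7; -1 1 0)], sign=-1
B: triangle coeff Δ(2,7,7) = 1/185640; Σ_t [0,1]: t=0:+1/159667200 t=1:−1/479001600 = 1/239500800; (3j)²=26/1785 [(2 7 7; 0 -6 6)], sign=-1
I_A²/I_B² = (1/2210)/(26/1785) = 21/676

21/676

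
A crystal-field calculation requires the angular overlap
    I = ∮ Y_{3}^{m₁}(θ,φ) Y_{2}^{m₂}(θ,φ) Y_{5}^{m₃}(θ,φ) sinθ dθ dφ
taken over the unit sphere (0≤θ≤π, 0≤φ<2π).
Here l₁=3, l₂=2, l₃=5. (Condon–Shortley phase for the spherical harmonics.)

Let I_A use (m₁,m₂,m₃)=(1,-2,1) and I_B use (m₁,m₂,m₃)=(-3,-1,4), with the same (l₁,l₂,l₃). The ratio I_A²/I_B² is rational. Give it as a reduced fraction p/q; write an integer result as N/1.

5/28

Same 3,2,5: normalisation and zero-m 3j drop out of the ratio.
A: Δ: 0! 6! 4! / 11! → 1/2310; sum: t=0:+1/1152 = 1/1152; 3j²(3 2 5; 1 -2 1) = Δ·Π!·Σ² = 1/154  (sign +1)
B: Δ: 0! 6! 4! / 11! → 1/2310; sum: t=0:+1/4320 = 1/4320; 3j²(3 2 5; -3 -1 4) = Δ·Π!·Σ² = 2/55  (sign -1)
I_A²/I_B² = (1/154)/(2/55) = 5/28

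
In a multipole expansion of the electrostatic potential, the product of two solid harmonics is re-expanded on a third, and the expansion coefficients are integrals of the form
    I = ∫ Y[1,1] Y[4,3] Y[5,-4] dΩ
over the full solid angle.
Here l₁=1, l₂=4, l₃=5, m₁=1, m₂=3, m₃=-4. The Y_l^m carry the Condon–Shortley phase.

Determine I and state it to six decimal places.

0.294638

Checks pass: Σm=0; 10 even; l₃=5∈[3,5].
(2·1+1)(2·4+1)(2·5+1) = 297
Δ: 0! 2! 8! / 11! → 1/495
sum: t=0:+1/576 = 1/576
3j²(1 4 5; 0 0 0) = Δ·Π!·Σ² = 5/99  (sign -1)
sum: t=0:+1/10080 = 1/10080
3j²(1 4 5; 1 3 -4) = Δ·Π!·Σ² = 4/55  (sign -1)
combine: 4πI² = 297·5/99·4/55 = 12/11
take √, sign +1: I = 0.29463840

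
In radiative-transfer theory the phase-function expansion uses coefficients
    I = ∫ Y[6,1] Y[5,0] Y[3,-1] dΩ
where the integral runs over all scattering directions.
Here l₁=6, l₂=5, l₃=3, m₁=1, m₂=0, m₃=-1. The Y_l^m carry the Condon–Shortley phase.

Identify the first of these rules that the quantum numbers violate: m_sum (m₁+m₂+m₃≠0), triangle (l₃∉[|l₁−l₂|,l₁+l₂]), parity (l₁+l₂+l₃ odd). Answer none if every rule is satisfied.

none

Σmᵢ = 0  ✓
l₃∈[|l₁−l₂|,l₁+l₂]=[1,11], have l₃=3  ✓
Σlᵢ = 14 ⇒ even  ✓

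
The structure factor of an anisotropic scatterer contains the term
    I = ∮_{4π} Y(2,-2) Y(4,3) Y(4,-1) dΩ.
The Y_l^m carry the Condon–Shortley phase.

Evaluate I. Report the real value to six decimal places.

Checks pass: Σm=0; 10 even; l₃=4∈[2,6].
(2·2+1)(2·4+1)(2·4+1) = 405
Δ: 2! 2! 6! / 11! → 1/13860
sum: t=0:+1/192 t=1:−1/36 t=2:+1/192 = -5/288
3j²(2 4 4; 0 0 0) = Δ·Π!·Σ² = 20/693  (sign -1)
sum: t=2:+1/480 = 1/480
3j²(2 4 4; -2 3 -1) = Δ·Π!·Σ² = 3/110  (sign -1)
combine: 4πI² = 405·20/693·3/110 = 270/847
take √, sign +1: I = 0.15927046

0.159270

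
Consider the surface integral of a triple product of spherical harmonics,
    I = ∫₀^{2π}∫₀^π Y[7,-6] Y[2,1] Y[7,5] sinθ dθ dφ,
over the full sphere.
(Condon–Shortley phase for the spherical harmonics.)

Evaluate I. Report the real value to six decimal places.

m-sum 0 ✓  L=16 even ✓  5≤7≤9 ✓
Π(2lᵢ+1) = 15×5×15 = 1125
triangle coeff Δ(7,2,7) = 1/185640
Σ_t [0,2]: t=0:+1/2419200 t=1:−1/518400 t=2:+1/2419200 = -1/907200
(3j)²=56/3315 [(7 2 7; 0 0 0)], sign=+1
Σ_t [1,2]: t=1:−1/958003200 t=2:+1/79833600 = 1/87091200
(3j)²=121/4760 [(7 2 7; -6 1 5)], sign=+1
⇒ 4πI² = 1815/3757
I = (+1)√(1815/3757/(4π)) = 0.19607074

0.196071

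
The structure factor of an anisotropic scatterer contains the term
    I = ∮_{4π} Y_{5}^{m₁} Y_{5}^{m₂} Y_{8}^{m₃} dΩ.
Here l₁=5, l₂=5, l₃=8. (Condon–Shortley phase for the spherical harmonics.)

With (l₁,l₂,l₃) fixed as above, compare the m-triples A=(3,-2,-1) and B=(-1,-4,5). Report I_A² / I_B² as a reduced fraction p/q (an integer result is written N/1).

2209/1144

Same 5,5,8: normalisation and zero-m 3j drop out of the ratio.
A: Δ: 2! 8! 8! / 19! → 1/37413090; sum: t=0:+1/2073600 t=1:−1/7257600 t=2:+1/406425600 = 47/135475200; 3j²(5 5 8; 3 -2 -1) = Δ·Π!·Σ² = 6627/461890  (sign -1)
B: Δ: 2! 8! 8! / 19! → 1/37413090; sum: t=0:+1/14515200 t=1:−1/29030400 = 1/29030400; 3j²(5 5 8; -1 -4 5) = Δ·Π!·Σ² = 12/1615  (sign -1)
I_A²/I_B² = (6627/461890)/(12/1615) = 2209/1144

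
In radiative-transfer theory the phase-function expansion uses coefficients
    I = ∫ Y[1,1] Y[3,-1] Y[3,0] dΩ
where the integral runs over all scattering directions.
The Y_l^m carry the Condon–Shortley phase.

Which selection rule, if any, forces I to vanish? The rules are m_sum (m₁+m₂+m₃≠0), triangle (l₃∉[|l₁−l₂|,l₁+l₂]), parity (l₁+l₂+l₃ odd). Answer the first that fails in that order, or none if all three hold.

parity

Σmᵢ = 0  ✓
l₃∈[|l₁−l₂|,l₁+l₂]=[2,4], have l₃=3  ✓
Σlᵢ = 7 ⇒ odd  ✗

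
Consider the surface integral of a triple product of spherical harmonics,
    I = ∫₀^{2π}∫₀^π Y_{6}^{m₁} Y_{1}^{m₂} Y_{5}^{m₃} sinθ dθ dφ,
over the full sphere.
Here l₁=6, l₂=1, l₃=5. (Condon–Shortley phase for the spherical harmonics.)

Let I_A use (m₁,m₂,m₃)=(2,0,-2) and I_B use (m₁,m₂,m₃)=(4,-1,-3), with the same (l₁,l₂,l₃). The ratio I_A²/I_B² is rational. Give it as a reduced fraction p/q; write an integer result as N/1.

Shared (l₁,l₂,l₃)=(6,1,5): N and (l;000)² cancel in I_A²/I_B².
A: Δ = 2!·10!·0!/13! = 1/858; Racah Σ t=1..1: t=1:−1/30240 = -1/30240; ⇒ 3j(6 1 5; 2 0 -2)² = 16/429, sgn +1
B: Δ = 2!·10!·0!/13! = 1/858; Racah Σ t=0..0: t=0:+1/161280 = 1/161280; ⇒ 3j(6 1 5; 4 -1 -3)² = 15/286, sgn +1
I_A²/I_B² = (16/429)/(15/286) = 32/45

32/45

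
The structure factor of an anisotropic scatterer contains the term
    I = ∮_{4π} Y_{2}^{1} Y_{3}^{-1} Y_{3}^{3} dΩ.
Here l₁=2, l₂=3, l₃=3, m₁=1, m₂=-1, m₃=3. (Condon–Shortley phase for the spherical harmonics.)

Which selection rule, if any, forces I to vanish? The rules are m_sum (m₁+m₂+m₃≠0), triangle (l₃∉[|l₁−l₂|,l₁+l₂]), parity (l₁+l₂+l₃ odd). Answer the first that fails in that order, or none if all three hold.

m_sum

Σmᵢ = 3  ✗
l₃∈[|l₁−l₂|,l₁+l₂]=[1,5], have l₃=3
Σlᵢ = 8 ⇒ even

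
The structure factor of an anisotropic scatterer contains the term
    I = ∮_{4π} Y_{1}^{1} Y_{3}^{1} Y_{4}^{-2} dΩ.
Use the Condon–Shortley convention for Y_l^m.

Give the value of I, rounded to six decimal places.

0.238414

m-sum 0 ✓  L=8 even ✓  2≤4≤4 ✓
Π(2lᵢ+1) = 3×7×9 = 189
triangle coeff Δ(1,3,4) = 1/252
Σ_t [0,0]: t=0:+1/36 = 1/36
(3j)²=4/63 [(1 3 4; 0 0 0)], sign=+1
Σ_t [0,0]: t=0:+1/96 = 1/96
(3j)²=5/84 [(1 3 4; 1 1 -2)], sign=+1
⇒ 4πI² = 5/7
I = (+1)√(5/7/(4π)) = 0.23841361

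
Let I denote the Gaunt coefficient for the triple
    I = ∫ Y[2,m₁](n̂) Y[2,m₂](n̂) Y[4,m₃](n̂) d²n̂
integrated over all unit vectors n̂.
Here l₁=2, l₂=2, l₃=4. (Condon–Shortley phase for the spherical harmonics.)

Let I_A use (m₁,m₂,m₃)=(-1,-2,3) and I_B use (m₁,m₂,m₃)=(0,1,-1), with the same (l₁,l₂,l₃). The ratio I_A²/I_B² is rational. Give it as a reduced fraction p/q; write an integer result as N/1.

7/6

Shared (l₁,l₂,l₃)=(2,2,4): N and (l;000)² cancel in I_A²/I_B².
A: Δ = 0!·4!·4!/9! = 1/630; Racah Σ t=0..0: t=0:+1/144 = 1/144; ⇒ 3j(2 2 4; -1 -2 3)² = 1/18, sgn -1
B: Δ = 0!·4!·4!/9! = 1/630; Racah Σ t=0..0: t=0:+1/24 = 1/24; ⇒ 3j(2 2 4; 0 1 -1)² = 1/21, sgn -1
I_A²/I_B² = (1/18)/(1/21) = 7/6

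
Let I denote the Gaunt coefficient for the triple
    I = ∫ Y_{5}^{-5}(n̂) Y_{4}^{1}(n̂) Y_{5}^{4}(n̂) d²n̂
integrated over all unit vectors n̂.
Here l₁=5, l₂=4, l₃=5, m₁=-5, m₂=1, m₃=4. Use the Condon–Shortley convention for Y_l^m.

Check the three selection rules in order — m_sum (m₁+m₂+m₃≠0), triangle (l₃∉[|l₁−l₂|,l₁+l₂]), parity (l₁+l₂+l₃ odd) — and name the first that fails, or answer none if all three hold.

none

m₁+m₂+m₃ = -5 + 1 + 4 = 0  ✓
triangle: |5−4|=1 ≤ l₃=5 ≤ 5+4=9  ✓
parity: l₁+l₂+l₃ = 14 is even  ✓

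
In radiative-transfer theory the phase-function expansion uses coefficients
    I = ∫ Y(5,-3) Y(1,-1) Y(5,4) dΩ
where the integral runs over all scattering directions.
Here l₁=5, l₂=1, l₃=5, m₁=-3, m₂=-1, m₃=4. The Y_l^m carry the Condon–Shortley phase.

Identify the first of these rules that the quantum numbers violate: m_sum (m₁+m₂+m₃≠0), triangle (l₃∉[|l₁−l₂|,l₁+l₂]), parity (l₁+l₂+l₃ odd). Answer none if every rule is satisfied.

Σmᵢ = 0  ✓
l₃∈[|l₁−l₂|,l₁+l₂]=[4,6], have l₃=5  ✓
Σlᵢ = 11 ⇒ odd  ✗

parity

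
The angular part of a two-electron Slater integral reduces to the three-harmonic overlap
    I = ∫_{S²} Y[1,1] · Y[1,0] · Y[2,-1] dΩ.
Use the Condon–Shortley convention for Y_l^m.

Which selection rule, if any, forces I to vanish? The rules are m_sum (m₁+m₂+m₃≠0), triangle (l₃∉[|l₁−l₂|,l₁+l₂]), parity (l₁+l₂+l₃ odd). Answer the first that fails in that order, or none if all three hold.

azimuthal sum: 1 + 0 − 1 = 0  ✓
0 ≤ 2 ≤ 2 (triangle on l)  ✓
L = 1 + 1 + 2 = 4 (even)  ✓

none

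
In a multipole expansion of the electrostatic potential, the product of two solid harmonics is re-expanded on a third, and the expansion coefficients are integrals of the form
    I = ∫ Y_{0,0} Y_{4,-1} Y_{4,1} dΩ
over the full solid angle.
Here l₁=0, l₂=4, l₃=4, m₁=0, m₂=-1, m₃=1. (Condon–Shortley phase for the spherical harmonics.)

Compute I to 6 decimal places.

Checks pass: Σm=0; 8 even; l₃=4∈[4,4].
(2·0+1)(2·4+1)(2·4+1) = 81
Δ: 0! 0! 8! / 9! → 1/9
sum: t=0:+1/576 = 1/576
3j²(0 4 4; 0 0 0) = Δ·Π!·Σ² = 1/9  (sign +1)
sum: t=0:+1/720 = 1/720
3j²(0 4 4; 0 -1 1) = Δ·Π!·Σ² = 1/9  (sign -1)
combine: 4πI² = 81·1/9·1/9 = 1/1
take √, sign -1: I = -0.28209479

-0.282095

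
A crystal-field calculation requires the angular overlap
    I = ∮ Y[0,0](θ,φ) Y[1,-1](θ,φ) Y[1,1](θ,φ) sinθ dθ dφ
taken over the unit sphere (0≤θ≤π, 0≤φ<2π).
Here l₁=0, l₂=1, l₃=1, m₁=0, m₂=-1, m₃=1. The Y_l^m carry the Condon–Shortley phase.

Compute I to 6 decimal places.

-0.282095

m-sum 0 ✓  L=2 even ✓  1≤1≤1 ✓
Π(2lᵢ+1) = 1×3×3 = 9
triangle coeff Δ(0,1,1) = 1/3
Σ_t [0,0]: t=0:+1/1 = 1/1
(3j)²=1/3 [(0 1 1; 0 0 0)], sign=-1
Σ_t [0,0]: t=0:+1/2 = 1/2
(3j)²=1/3 [(0 1 1; 0 -1 1)], sign=+1
⇒ 4πI² = 1/1
I = (-1)√(1/1/(4π)) = -0.28209479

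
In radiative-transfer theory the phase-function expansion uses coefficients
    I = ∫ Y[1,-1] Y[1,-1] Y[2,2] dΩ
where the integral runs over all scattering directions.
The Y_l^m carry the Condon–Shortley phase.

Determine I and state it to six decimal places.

Rules hold: Σm=0, L=4 even, 0≤2≤2.
N = 3·3·5 = 45
Δ = 0!·2!·2!/5! = 1/30
Racah Σ t=0..0: t=0:+1/1 = 1/1
⇒ 3j(1 1 2; 0 0 0)² = 2/15, sgn +1
Racah Σ t=0..0: t=0:+1/4 = 1/4
⇒ 3j(1 1 2; -1 -1 2)² = 1/5, sgn +1
4πI² = N·(3j₀)²·(3jₘ)² = 6/5
I = +1·√(1.2/4π) = 0.30901936

0.309019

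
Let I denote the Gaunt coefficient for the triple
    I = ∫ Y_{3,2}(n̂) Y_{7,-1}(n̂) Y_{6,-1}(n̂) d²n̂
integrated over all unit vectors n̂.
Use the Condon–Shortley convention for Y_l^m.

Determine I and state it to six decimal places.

0.132863

Checks pass: Σm=0; 16 even; l₃=6∈[4,10].
(2·3+1)(2·7+1)(2·6+1) = 1365
Δ: 4! 2! 10! / 17! → 1/2042040
sum: t=1:−1/207360 t=2:+1/57600 t=3:−1/207360 = 1/129600
3j²(3 7 6; 0 0 0) = Δ·Π!·Σ² = 168/12155  (sign +1)
sum: t=0:+1/414720 t=1:−1/172800 = -7/2073600
3j²(3 7 6; 2 -1 -1) = Δ·Π!·Σ² = 343/29172  (sign +1)
combine: 4πI² = 1365·168/12155·343/29172 = 100842/454597
take √, sign +1: I = 0.13286253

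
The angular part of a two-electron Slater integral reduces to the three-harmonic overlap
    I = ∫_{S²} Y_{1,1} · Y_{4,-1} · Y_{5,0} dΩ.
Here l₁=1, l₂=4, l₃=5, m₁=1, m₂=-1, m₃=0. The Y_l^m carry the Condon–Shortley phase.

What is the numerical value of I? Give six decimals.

0.155288

Checks pass: Σm=0; 10 even; l₃=5∈[3,5].
(2·1+1)(2·4+1)(2·5+1) = 297
Δ: 0! 2! 8! / 11! → 1/495
sum: t=0:+1/576 = 1/576
3j²(1 4 5; 0 0 0) = Δ·Π!·Σ² = 5/99  (sign -1)
sum: t=0:+1/1440 = 1/1440
3j²(1 4 5; 1 -1 0) = Δ·Π!·Σ² = 2/99  (sign -1)
combine: 4πI² = 297·5/99·2/99 = 10/33
take √, sign +1: I = 0.15528807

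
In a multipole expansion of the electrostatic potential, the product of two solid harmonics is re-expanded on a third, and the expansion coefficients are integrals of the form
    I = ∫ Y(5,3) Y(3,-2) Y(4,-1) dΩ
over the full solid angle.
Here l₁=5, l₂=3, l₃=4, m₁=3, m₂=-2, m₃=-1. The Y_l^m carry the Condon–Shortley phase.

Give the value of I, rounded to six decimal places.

Checks pass: Σm=0; 12 even; l₃=4∈[2,8].
(2·5+1)(2·3+1)(2·4+1) = 693
Δ: 4! 6! 2! / 13! → 1/180180
sum: t=1:−1/576 t=2:+1/144 t=3:−1/576 = 1/288
3j²(5 3 4; 0 0 0) = Δ·Π!·Σ² = 20/1001  (sign +1)
sum: t=0:+1/1152 t=1:−1/1440 = 1/5760
3j²(5 3 4; 3 -2 -1) = Δ·Π!·Σ² = 1/858  (sign -1)
combine: 4πI² = 693·20/1001·1/858 = 30/1859
take √, sign -1: I = -0.03583571

-0.035836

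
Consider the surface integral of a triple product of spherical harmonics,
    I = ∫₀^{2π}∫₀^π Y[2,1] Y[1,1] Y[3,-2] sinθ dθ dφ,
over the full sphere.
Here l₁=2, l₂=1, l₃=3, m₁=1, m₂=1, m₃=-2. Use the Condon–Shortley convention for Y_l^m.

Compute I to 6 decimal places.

Rules hold: Σm=0, L=6 even, 1≤3≤3.
N = 5·3·7 = 105
Δ = 0!·4!·2!/7! = 1/105
Racah Σ t=0..0: t=0:+1/4 = 1/4
⇒ 3j(2 1 3; 0 0 0)² = 3/35, sgn -1
Racah Σ t=0..0: t=0:+1/12 = 1/12
⇒ 3j(2 1 3; 1 1 -2)² = 2/21, sgn -1
4πI² = N·(3j₀)²·(3jₘ)² = 6/7
I = +1·√(0.857143/4π) = 0.26116903

0.261169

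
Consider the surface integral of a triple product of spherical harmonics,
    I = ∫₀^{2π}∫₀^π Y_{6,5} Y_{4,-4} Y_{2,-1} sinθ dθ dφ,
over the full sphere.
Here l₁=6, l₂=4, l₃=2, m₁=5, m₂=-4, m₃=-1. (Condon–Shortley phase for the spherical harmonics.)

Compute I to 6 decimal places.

Rules hold: Σm=0, L=12 even, 2≤2≤10.
N = 13·9·5 = 585
Δ = 8!·4!·0!/13! = 1/6435
Racah Σ t=4..4: t=4:+1/2304 = 1/2304
⇒ 3j(6 4 2; 0 0 0)² = 5/143, sgn +1
Racah Σ t=0..0: t=0:+1/241920 = 1/241920
⇒ 3j(6 4 2; 5 -4 -1)² = 1/39, sgn -1
4πI² = N·(3j₀)²·(3jₘ)² = 75/143
I = -1·√(0.524476/4π) = -0.20429497

-0.204295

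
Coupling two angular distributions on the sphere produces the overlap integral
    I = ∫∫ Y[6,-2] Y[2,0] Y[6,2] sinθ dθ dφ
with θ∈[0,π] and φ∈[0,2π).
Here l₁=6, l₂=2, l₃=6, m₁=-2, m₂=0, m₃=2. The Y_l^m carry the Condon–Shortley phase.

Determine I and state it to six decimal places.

0.114688

m-sum 0 ✓  L=14 even ✓  4≤6≤8 ✓
Π(2lᵢ+1) = 13×5×13 = 845
triangle coeff Δ(6,2,6) = 1/90090
Σ_t [0,2]: t=0:+1/69120 t=1:−1/14400 t=2:+1/69120 = -7/172800
(3j)²=14/715 [(6 2 6; 0 0 0)], sign=-1
Σ_t [0,2]: t=0:+1/322560 t=1:−1/30240 t=2:+1/69120 = -1/64512
(3j)²=10/1001 [(6 2 6; -2 0 2)], sign=-1
⇒ 4πI² = 20/121
I = (+1)√(20/121/(4π)) = 0.11468784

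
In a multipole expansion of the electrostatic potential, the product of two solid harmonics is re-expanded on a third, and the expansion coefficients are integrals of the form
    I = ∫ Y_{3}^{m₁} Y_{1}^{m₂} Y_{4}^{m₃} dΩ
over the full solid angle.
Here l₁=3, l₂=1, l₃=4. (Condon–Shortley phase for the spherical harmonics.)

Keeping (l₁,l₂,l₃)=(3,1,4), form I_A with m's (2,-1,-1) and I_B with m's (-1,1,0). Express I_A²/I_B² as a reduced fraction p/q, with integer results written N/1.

1/2

Same 3,1,4: normalisation and zero-m 3j drop out of the ratio.
A: Δ: 0! 6! 2! / 9! → 1/252; sum: t=0:+1/240 = 1/240; 3j²(3 1 4; 2 -1 -1) = Δ·Π!·Σ² = 1/84  (sign -1)
B: Δ: 0! 6! 2! / 9! → 1/252; sum: t=0:+1/96 = 1/96; 3j²(3 1 4; -1 1 0) = Δ·Π!·Σ² = 1/42  (sign +1)
I_A²/I_B² = (1/84)/(1/42) = 1/2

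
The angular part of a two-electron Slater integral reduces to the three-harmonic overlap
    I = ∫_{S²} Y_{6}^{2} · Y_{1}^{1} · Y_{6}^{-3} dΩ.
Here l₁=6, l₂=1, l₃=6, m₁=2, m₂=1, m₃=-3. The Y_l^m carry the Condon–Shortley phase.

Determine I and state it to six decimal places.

0.000000

l₁+l₂+l₃=13 is odd: 3j(l;000)=0 ⇒ I=0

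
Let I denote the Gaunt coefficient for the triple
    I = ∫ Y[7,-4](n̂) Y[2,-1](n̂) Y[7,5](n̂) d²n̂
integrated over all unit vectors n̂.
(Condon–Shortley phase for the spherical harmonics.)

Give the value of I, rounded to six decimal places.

Rules hold: Σm=0, L=16 even, 5≤7≤9.
N = 15·5·15 = 1125
Δ = 2!·12!·2!/17! = 1/185640
Racah Σ t=0..2: t=0:+1/2419200 t=1:−1/518400 t=2:+1/2419200 = -1/907200
⇒ 3j(7 2 7; 0 0 0)² = 56/3315, sgn +1
Racah Σ t=0..1: t=0:+1/79833600 t=1:−1/14515200 = -1/17740800
⇒ 3j(7 2 7; -4 -1 5)² = 729/30940, sgn -1
4πI² = N·(3j₀)²·(3jₘ)² = 21870/48841
I = -1·√(0.44778/4π) = -0.18876748

-0.188767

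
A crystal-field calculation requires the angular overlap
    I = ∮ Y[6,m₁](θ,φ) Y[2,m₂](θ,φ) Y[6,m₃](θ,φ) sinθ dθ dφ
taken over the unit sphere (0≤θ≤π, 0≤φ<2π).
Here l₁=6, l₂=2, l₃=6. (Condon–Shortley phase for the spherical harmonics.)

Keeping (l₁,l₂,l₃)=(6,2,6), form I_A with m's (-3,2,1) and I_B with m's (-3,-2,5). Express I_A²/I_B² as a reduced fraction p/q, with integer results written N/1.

24/11

Shared (l₁,l₂,l₃)=(6,2,6): N and (l;000)² cancel in I_A²/I_B².
A: Δ = 2!·10!·2!/15! = 1/90090; Racah Σ t=2..2: t=2:+1/120960 = 1/120960; ⇒ 3j(6 2 6; -3 2 1)² = 24/1001, sgn -1
B: Δ = 2!·10!·2!/15! = 1/90090; Racah Σ t=0..0: t=0:+1/1451520 = 1/1451520; ⇒ 3j(6 2 6; -3 -2 5)² = 1/91, sgn -1
I_A²/I_B² = (24/1001)/(1/91) = 24/11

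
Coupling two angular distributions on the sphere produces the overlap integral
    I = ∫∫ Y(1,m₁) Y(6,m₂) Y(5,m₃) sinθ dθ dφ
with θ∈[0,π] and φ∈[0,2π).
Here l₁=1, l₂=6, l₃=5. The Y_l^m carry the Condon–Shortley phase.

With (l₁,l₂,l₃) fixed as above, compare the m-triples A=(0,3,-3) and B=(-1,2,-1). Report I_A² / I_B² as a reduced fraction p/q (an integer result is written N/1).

Same 1,6,5: normalisation and zero-m 3j drop out of the ratio.
A: Δ: 2! 0! 10! / 13! → 1/858; sum: t=1:−1/80640 = -1/80640; 3j²(1 6 5; 0 3 -3) = Δ·Π!·Σ² = 9/286  (sign -1)
B: Δ: 2! 0! 10! / 13! → 1/858; sum: t=2:+1/34560 = 1/34560; 3j²(1 6 5; -1 2 -1) = Δ·Π!·Σ² = 14/429  (sign +1)
I_A²/I_B² = (9/286)/(14/429) = 27/28

27/28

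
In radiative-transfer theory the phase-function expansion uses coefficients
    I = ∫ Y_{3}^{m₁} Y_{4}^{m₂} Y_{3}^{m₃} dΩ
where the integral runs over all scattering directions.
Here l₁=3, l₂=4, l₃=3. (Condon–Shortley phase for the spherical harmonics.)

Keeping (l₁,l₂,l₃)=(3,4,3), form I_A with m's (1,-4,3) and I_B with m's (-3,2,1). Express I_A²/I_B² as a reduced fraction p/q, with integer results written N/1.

l's match ⇒ only the (l;m) 3-j factors differ between A and B.
A: triangle coeff Δ(3,4,3) = 1/34650; Σ_t [0,0]: t=0:+1/1152 = 1/1152; (3j)²=1/33 [(3 4 3; 1 -4 3)], sign=+1
B: triangle coeff Δ(3,4,3) = 1/34650; Σ_t [4,4]: t=4:+1/192 = 1/192; (3j)²=3/77 [(3 4 3; -3 2 1)], sign=+1
I_A²/I_B² = (1/33)/(3/77) = 7/9

7/9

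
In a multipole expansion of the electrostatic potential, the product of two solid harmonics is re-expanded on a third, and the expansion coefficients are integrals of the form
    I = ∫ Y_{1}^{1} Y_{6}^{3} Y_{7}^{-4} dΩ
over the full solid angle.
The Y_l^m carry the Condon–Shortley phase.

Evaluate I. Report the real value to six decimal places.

0.259489

Checks pass: Σm=0; 14 even; l₃=7∈[5,7].
(2·1+1)(2·6+1)(2·7+1) = 585
Δ: 0! 2! 12! / 15! → 1/1365
sum: t=0:+1/518400 = 1/518400
3j²(1 6 7; 0 0 0) = Δ·Π!·Σ² = 7/195  (sign -1)
sum: t=0:+1/4354560 = 1/4354560
3j²(1 6 7; 1 3 -4) = Δ·Π!·Σ² = 11/273  (sign -1)
combine: 4πI² = 585·7/195·11/273 = 11/13
take √, sign +1: I = 0.25948947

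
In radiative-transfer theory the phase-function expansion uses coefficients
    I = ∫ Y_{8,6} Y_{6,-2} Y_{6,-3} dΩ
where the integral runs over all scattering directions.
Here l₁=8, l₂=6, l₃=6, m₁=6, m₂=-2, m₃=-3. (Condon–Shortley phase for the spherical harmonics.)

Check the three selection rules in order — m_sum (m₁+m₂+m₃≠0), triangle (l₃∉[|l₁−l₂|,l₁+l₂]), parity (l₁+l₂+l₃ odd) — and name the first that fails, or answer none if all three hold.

m_sum

azimuthal sum: 6 − 2 − 3 = 1  ✗
2 ≤ 6 ≤ 14 (triangle on l)
L = 8 + 6 + 6 = 20 (even)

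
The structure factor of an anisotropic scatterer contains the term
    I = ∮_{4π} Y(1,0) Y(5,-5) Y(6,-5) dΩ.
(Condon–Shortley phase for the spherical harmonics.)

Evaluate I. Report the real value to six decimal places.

m-sum = 0 − 5 − 5 = -10 ≠ 0 ⇒ I = 0

0.000000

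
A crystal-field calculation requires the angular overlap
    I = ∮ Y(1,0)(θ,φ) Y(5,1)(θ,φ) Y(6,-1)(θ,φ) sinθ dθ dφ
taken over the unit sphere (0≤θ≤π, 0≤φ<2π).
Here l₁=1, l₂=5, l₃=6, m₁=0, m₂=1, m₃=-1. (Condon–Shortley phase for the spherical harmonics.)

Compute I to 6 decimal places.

Checks pass: Σm=0; 12 even; l₃=6∈[4,6].
(2·1+1)(2·5+1)(2·6+1) = 429
Δ: 0! 2! 10! / 13! → 1/858
sum: t=0:+1/14400 = 1/14400
3j²(1 5 6; 0 0 0) = Δ·Π!·Σ² = 6/143  (sign +1)
sum: t=0:+1/17280 = 1/17280
3j²(1 5 6; 0 1 -1) = Δ·Π!·Σ² = 35/858  (sign -1)
combine: 4πI² = 429·6/143·35/858 = 105/143
take √, sign -1: I = -0.24172507

-0.241725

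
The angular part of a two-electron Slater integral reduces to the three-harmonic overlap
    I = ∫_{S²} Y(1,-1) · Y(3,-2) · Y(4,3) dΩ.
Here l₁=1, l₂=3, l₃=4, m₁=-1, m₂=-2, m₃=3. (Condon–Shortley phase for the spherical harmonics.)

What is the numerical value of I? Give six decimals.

Rules hold: Σm=0, L=8 even, 2≤4≤4.
N = 3·7·9 = 189
Δ = 0!·2!·6!/9! = 1/252
Racah Σ t=0..0: t=0:+1/36 = 1/36
⇒ 3j(1 3 4; 0 0 0)² = 4/63, sgn +1
Racah Σ t=0..0: t=0:+1/240 = 1/240
⇒ 3j(1 3 4; -1 -2 3)² = 1/12, sgn -1
4πI² = N·(3j₀)²·(3jₘ)² = 1/1
I = -1·√(1/4π) = -0.28209479

-0.282095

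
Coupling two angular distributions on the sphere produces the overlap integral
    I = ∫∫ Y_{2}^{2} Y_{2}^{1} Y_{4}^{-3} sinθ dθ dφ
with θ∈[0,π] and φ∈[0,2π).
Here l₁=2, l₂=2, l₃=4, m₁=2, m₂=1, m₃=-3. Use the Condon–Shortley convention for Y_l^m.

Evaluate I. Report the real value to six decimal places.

Rules hold: Σm=0, L=8 even, 0≤4≤4.
N = 5·5·9 = 225
Δ = 0!·4!·4!/9! = 1/630
Racah Σ t=0..0: t=0:+1/16 = 1/16
⇒ 3j(2 2 4; 0 0 0)² = 2/35, sgn +1
Racah Σ t=0..0: t=0:+1/144 = 1/144
⇒ 3j(2 2 4; 2 1 -3)² = 1/18, sgn -1
4πI² = N·(3j₀)²·(3jₘ)² = 5/7
I = -1·√(0.714286/4π) = -0.23841361

-0.238414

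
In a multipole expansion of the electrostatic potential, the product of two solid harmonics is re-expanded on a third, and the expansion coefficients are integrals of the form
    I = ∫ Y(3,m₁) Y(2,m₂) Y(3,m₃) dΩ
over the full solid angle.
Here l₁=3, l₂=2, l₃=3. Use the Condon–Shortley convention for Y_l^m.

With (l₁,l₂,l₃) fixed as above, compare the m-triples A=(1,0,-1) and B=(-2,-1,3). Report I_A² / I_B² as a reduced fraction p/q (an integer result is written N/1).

Same 3,2,3: normalisation and zero-m 3j drop out of the ratio.
A: Δ: 2! 4! 2! / 9! → 1/3780; sum: t=0:+1/16 t=1:−1/6 t=2:+1/96 = -3/32; 3j²(3 2 3; 1 0 -1) = Δ·Π!·Σ² = 3/140  (sign -1)
B: Δ: 2! 4! 2! / 9! → 1/3780; sum: t=1:−1/48 = -1/48; 3j²(3 2 3; -2 -1 3) = Δ·Π!·Σ² = 5/84  (sign -1)
I_A²/I_B² = (3/140)/(5/84) = 9/25

9/25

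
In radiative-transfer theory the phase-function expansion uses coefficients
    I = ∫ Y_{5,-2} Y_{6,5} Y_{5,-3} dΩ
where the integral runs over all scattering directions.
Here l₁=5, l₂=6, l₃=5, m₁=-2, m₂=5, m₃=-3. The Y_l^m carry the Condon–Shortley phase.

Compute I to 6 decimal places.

-0.065948

Checks pass: Σm=0; 16 even; l₃=5∈[1,11].
(2·5+1)(2·6+1)(2·5+1) = 1573
Δ: 6! 4! 6! / 17! → 1/28588560
sum: t=1:−1/345600 t=2:+1/13824 t=3:−1/5184 t=4:+1/13824 t=5:−1/345600 = -7/129600
3j²(5 6 5; 0 0 0) = Δ·Π!·Σ² = 80/7293  (sign +1)
sum: t=5:−1/345600 t=6:+1/518400 = -1/1036800
3j²(5 6 5; -2 5 -3) = Δ·Π!·Σ² = 7/2210  (sign -1)
combine: 4πI² = 1573·80/7293·7/2210 = 616/11271
take √, sign -1: I = -0.06594839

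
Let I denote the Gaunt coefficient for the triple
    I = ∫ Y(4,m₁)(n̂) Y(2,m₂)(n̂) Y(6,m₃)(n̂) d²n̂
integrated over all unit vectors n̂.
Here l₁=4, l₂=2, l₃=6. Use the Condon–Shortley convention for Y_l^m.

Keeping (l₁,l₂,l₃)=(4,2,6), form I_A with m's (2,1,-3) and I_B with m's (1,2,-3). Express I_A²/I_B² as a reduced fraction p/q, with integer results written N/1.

l's match ⇒ only the (l;m) 3-j factors differ between A and B.
A: triangle coeff Δ(4,2,6) = 1/6435; Σ_t [0,0]: t=0:+1/8640 = 1/8640; (3j)²=28/715 [(4 2 6; 2 1 -3)], sign=-1
B: triangle coeff Δ(4,2,6) = 1/6435; Σ_t [0,0]: t=0:+1/17280 = 1/17280; (3j)²=14/715 [(4 2 6; 1 2 -3)], sign=-1
I_A²/I_B² = (28/715)/(14/715) = 2/1

2/1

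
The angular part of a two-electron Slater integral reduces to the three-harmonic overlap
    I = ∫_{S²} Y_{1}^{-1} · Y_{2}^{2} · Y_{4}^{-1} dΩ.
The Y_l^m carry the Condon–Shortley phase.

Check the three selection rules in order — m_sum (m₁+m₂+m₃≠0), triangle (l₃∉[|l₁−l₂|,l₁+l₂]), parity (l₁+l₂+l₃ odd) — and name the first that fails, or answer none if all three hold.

triangle

Σmᵢ = 0  ✓
l₃∈[|l₁−l₂|,l₁+l₂]=[1,3], have l₃=4  ✗
Σlᵢ = 7 ⇒ odd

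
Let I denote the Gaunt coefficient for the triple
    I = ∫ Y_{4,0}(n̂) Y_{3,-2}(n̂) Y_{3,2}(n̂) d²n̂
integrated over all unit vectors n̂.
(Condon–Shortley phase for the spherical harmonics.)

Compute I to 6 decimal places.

Rules hold: Σm=0, L=10 even, 1≤3≤7.
N = 9·7·7 = 441
Δ = 4!·4!·2!/11! = 1/34650
Racah Σ t=1..3: t=1:−1/72 t=2:+1/16 t=3:−1/72 = 5/144
⇒ 3j(4 3 3; 0 0 0)² = 2/77, sgn -1
Racah Σ t=0..1: t=0:+1/576 t=1:−1/72 = -7/576
⇒ 3j(4 3 3; 0 -2 2)² = 7/198, sgn +1
4πI² = N·(3j₀)²·(3jₘ)² = 49/121
I = -1·√(0.404959/4π) = -0.17951487

-0.179515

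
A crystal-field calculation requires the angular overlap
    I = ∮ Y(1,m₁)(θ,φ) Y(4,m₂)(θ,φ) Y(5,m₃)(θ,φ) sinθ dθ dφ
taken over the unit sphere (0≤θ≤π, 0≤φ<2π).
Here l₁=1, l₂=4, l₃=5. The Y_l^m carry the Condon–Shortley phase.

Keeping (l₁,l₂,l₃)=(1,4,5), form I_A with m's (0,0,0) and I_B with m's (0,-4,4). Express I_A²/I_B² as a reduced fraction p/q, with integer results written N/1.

Same 1,4,5: normalisation and zero-m 3j drop out of the ratio.
A: Δ: 0! 2! 8! / 11! → 1/495; sum: t=0:+1/576 = 1/576; 3j²(1 4 5; 0 0 0) = Δ·Π!·Σ² = 5/99  (sign -1)
B: Δ: 0! 2! 8! / 11! → 1/495; sum: t=0:+1/40320 = 1/40320; 3j²(1 4 5; 0 -4 4) = Δ·Π!·Σ² = 1/55  (sign -1)
I_A²/I_B² = (5/99)/(1/55) = 25/9

25/9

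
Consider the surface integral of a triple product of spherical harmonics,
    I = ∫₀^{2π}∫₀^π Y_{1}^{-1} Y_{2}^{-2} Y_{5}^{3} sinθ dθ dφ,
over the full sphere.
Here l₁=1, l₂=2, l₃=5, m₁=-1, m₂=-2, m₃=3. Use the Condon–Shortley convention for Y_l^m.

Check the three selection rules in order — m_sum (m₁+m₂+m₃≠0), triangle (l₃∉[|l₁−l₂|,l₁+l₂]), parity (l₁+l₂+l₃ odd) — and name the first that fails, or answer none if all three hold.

triangle

m₁+m₂+m₃ = -1 − 2 + 3 = 0  ✓
triangle: |1−2|=1 ≤ l₃=5 ≤ 1+2=3  ✗
parity: l₁+l₂+l₃ = 8 is even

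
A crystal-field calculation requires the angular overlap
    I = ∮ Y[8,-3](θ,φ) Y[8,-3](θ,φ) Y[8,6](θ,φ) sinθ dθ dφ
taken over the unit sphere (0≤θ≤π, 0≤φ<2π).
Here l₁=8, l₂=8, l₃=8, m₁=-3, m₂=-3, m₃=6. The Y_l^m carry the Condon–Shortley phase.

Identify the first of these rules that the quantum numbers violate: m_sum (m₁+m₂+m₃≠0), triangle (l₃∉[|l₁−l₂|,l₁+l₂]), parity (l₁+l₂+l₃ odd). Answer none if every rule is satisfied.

azimuthal sum: -3 − 3 + 6 = 0  ✓
0 ≤ 8 ≤ 16 (triangle on l)  ✓
L = 8 + 8 + 8 = 24 (even)  ✓

none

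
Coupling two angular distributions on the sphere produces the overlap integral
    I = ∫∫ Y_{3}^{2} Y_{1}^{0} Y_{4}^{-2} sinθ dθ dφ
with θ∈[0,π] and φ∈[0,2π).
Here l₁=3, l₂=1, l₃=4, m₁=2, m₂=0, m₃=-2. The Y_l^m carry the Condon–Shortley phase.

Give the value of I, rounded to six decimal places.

0.213244

Rules hold: Σm=0, L=8 even, 2≤4≤4.
N = 7·3·9 = 189
Δ = 0!·6!·2!/9! = 1/252
Racah Σ t=0..0: t=0:+1/36 = 1/36
⇒ 3j(3 1 4; 0 0 0)² = 4/63, sgn +1
Racah Σ t=0..0: t=0:+1/120 = 1/120
⇒ 3j(3 1 4; 2 0 -2)² = 1/21, sgn +1
4πI² = N·(3j₀)²·(3jₘ)² = 4/7
I = +1·√(0.571429/4π) = 0.21324362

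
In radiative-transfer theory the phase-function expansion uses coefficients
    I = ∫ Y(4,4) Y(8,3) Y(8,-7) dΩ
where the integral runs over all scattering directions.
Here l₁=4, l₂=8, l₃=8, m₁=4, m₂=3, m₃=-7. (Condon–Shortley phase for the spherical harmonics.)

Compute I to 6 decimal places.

-0.067663

Checks pass: Σm=0; 20 even; l₃=8∈[4,12].
(2·4+1)(2·8+1)(2·8+1) = 2601
Δ: 4! 4! 12! / 21! → 1/185175900
sum: t=0:+1/557383680 t=1:−1/21772800 t=2:+1/8294400 t=3:−1/21772800 t=4:+1/557383680 = 1/30965760
3j²(4 8 8; 0 0 0) = Δ·Π!·Σ² = 36/4199  (sign +1)
sum: t=0:+1/22992076800 = 1/22992076800
3j²(4 8 8; 4 3 -7) = Δ·Π!·Σ² = 5/1938  (sign -1)
combine: 4πI² = 2601·36/4199·5/1938 = 270/4693
take √, sign -1: I = -0.06766307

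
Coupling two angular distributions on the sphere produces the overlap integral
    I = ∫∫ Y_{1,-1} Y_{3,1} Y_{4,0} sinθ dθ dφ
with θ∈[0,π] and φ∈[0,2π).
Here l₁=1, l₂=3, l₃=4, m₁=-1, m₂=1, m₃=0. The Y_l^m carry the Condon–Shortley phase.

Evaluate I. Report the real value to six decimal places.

0.150786

Rules hold: Σm=0, L=8 even, 2≤4≤4.
N = 3·7·9 = 189
Δ = 0!·2!·6!/9! = 1/252
Racah Σ t=0..0: t=0:+1/36 = 1/36
⇒ 3j(1 3 4; 0 0 0)² = 4/63, sgn +1
Racah Σ t=0..0: t=0:+1/96 = 1/96
⇒ 3j(1 3 4; -1 1 0)² = 1/42, sgn +1
4πI² = N·(3j₀)²·(3jₘ)² = 2/7
I = +1·√(0.285714/4π) = 0.15078601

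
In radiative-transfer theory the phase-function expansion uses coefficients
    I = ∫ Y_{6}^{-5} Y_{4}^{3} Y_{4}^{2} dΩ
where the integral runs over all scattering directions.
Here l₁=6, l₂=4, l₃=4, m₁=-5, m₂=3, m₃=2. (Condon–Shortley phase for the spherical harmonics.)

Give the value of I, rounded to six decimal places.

m-sum 0 ✓  L=14 even ✓  2≤4≤10 ✓
Π(2lᵢ+1) = 13×9×9 = 1053
triangle coeff Δ(6,4,4) = 1/1261260
Σ_t [2,4]: t=2:+1/4608 t=3:−1/1296 t=4:+1/4608 = -7/20736
(3j)²=20/1287 [(6 4 4; 0 0 0)], sign=-1
Σ_t [5,6]: t=5:−1/172800 t=6:+1/86400 = 1/172800
(3j)²=1/130 [(6 4 4; -5 3 2)], sign=+1
⇒ 4πI² = 18/143
I = (-1)√(18/143/(4π)) = -0.10008369

-0.100084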